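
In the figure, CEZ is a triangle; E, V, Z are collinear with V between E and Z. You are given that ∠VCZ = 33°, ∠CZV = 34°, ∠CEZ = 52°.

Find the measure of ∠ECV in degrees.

1. ∠CVZ = 113°  [△CVZ]
2. ∠CEV = 52°  [V on ray EZ]
3. ∠CVE = 67°  [linear pair at V on EZ]
4. ∠ECV = 61°  [△CEV]

∠ECV = 61°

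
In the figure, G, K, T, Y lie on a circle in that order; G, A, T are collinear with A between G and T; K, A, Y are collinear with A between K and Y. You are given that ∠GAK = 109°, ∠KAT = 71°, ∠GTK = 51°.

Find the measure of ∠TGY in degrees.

∠TGY = 58°

1. ∠GAY = 71°  [vertical angles at A]
2. ∠GYK = 51°  [same arc GK]
3. ∠TGY = 58°  [△GAY]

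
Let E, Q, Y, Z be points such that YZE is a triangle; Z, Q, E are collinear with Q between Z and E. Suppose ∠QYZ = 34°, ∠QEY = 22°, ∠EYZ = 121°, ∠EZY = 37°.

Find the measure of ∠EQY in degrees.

∠EQY = 71°

1. ∠QZY = 37°  [Q on ray ZE]
2. ∠YQZ = 109°  [△YZQ]
3. ∠EQY = 71°  [linear pair at Q on ZE]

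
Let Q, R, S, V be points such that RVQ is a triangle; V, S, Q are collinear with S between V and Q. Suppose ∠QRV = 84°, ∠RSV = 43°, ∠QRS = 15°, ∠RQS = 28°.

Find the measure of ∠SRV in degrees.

1. ∠RQV = 28°  [S on ray QV]
2. ∠QVR = 68°  [△RVQ]
3. ∠RVS = 68°  [S on ray VQ]
4. ∠SRV = 69°  [△RVS]

∠SRV = 69°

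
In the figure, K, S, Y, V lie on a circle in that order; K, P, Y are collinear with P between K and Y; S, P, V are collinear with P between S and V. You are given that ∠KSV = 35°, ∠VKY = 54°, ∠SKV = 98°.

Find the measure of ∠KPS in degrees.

1. ∠KVS = 47°  [△KSV]
2. ∠VSY = 54°  [same arc YV]
3. ∠KYS = 47°  [same arc KS]
4. ∠SPY = 79°  [△SPY]
5. ∠KPS = 101°  [linear pair at P on KY]

∠KPS = 101°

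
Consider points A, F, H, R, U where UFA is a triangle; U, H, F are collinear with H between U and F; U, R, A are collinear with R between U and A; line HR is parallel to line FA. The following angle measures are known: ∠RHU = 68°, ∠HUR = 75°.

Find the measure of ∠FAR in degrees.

∠FAR = 37°

1. ∠HRU = 37°  [△UHR]
2. ∠ARH = 143°  [linear pair at R on UA]
3. ∠FAR = 37°  [HR∥FA, co-interior at A–R]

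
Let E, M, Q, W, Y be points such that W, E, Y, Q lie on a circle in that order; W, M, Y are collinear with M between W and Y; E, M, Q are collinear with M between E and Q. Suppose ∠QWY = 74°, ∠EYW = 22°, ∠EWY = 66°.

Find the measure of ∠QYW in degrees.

1. ∠WEY = 92°  [△WEY]
2. ∠WQY = 88°  [cyclic WEYQ, opposite ∠E+∠Q]
3. ∠QYW = 18°  [△WYQ]

∠QYW = 18°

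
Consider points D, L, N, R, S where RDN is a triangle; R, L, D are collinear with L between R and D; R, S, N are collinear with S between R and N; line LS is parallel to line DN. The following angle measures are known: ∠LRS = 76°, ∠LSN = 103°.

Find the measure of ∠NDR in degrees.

1. ∠LSR = 77°  [linear pair at S on RN]
2. ∠RLS = 27°  [△RLS]
3. ∠NDR = 27°  [LS∥DN, corresponding at L]

∠NDR = 27°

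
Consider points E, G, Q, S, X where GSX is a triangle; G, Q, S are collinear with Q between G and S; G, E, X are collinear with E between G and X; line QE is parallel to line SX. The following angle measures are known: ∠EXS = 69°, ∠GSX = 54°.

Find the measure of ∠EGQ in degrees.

∠EGQ = 57°

1. ∠GXS = 69°  [E on ray XG]
2. ∠SGX = 57°  [△GSX]
3. ∠EGQ = 57°  [Q on GS, E on GX]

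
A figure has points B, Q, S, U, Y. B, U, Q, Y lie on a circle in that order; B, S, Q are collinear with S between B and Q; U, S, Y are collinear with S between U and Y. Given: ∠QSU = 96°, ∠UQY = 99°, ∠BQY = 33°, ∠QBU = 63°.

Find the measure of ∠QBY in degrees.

∠QBY = 18°

1. ∠BSY = 96°  [vertical angles at S]
2. ∠UBY = 81°  [cyclic BUQY, opposite ∠B+∠Q]
3. ∠BUY = 33°  [same arc BY]
4. ∠BYU = 66°  [△BUY]
5. ∠QBY = 18°  [△BSY]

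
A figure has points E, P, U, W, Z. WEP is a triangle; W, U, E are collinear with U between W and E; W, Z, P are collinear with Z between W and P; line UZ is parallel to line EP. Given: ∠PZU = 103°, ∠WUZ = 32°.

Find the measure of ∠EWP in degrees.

∠EWP = 71°

1. ∠UZW = 77°  [linear pair at Z on WP]
2. ∠UWZ = 71°  [△WUZ]
3. ∠EWP = 71°  [U on WE, Z on WP]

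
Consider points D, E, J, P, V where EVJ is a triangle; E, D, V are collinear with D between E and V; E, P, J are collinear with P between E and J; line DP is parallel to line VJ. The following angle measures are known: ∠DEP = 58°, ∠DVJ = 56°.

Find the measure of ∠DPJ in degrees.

1. ∠JEV = 58°  [D on EV, P on EJ]
2. ∠EVJ = 56°  [D on ray VE]
3. ∠EJV = 66°  [△EVJ]
4. ∠DPE = 66°  [DP∥VJ, corresponding at P]
5. ∠DPJ = 114°  [linear pair at P on EJ]

∠DPJ = 114°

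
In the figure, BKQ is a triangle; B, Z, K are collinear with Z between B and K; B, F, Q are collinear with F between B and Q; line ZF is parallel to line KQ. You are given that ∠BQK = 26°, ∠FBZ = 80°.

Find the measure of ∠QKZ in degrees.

∠QKZ = 74°

1. ∠BFZ = 26°  [ZF∥KQ, corresponding at F]
2. ∠BZF = 74°  [△BZF]
3. ∠FZK = 106°  [linear pair at Z on BK]
4. ∠QKZ = 74°  [ZF∥KQ, co-interior at K–Z]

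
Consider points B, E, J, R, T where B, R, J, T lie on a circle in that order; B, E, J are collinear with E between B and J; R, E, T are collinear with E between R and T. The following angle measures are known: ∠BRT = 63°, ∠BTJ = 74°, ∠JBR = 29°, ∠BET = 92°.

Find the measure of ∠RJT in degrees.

∠RJT = 108°

1. ∠BJT = 63°  [same arc BT]
2. ∠JBT = 43°  [△BJT]
3. ∠JTR = 29°  [same arc RJ]
4. ∠JRT = 43°  [same arc JT]
5. ∠RJT = 108°  [△RJT]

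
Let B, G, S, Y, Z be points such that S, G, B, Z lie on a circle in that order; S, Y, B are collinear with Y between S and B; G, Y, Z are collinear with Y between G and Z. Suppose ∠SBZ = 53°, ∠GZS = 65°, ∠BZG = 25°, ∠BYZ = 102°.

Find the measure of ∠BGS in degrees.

∠BGS = 90°

1. ∠GBS = 65°  [same arc SG]
2. ∠BSG = 25°  [same arc GB]
3. ∠BGS = 90°  [△SGB]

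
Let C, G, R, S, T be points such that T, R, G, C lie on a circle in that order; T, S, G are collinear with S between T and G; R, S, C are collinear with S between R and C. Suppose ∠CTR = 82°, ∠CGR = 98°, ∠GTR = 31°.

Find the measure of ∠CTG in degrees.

1. ∠GCR = 31°  [same arc RG]
2. ∠CRG = 51°  [△RGC]
3. ∠CTG = 51°  [same arc GC]

∠CTG = 51°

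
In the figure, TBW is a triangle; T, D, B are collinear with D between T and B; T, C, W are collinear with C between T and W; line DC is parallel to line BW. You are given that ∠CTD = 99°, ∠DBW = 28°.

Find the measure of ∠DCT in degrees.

∠DCT = 53°

1. ∠BTW = 99°  [D on TB, C on TW]
2. ∠TBW = 28°  [D on ray BT]
3. ∠BWT = 53°  [△TBW]
4. ∠DCT = 53°  [DC∥BW, corresponding at C]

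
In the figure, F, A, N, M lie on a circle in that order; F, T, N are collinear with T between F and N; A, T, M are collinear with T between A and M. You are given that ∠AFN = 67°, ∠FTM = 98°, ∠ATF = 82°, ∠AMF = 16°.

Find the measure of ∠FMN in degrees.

∠FMN = 83°

1. ∠AMN = 67°  [same arc AN]
2. ∠MTN = 82°  [linear pair at T on FN]
3. ∠MFN = 66°  [△FTM]
4. ∠FNM = 31°  [△NTM]
5. ∠FMN = 83°  [△FNM]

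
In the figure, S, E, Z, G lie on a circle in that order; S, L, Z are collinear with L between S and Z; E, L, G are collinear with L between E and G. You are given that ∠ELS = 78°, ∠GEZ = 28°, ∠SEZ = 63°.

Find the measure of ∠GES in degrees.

∠GES = 35°

1. ∠ELZ = 102°  [linear pair at L on SZ]
2. ∠EZS = 50°  [△ELZ]
3. ∠ESZ = 67°  [△SEZ]
4. ∠GES = 35°  [△SLE]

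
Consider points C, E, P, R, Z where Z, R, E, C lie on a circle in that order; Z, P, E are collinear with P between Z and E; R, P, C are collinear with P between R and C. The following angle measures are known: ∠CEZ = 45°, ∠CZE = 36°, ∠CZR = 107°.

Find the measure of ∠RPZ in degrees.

1. ∠CRZ = 45°  [same arc ZC]
2. ∠ECZ = 99°  [△ZEC]
3. ∠RCZ = 28°  [△ZRC]
4. ∠ERZ = 81°  [cyclic ZREC, opposite ∠R+∠C]
5. ∠REZ = 28°  [same arc ZR]
6. ∠EZR = 71°  [△ZRE]
7. ∠RPZ = 64°  [△ZPR]

∠RPZ = 64°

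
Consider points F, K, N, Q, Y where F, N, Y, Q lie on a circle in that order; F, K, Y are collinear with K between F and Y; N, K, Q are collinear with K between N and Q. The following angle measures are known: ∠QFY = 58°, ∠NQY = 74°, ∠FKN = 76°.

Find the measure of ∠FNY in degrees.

∠FNY = 88°

1. ∠QNY = 58°  [same arc YQ]
2. ∠NFY = 74°  [same arc NY]
3. ∠NKY = 104°  [linear pair at K on FY]
4. ∠FYN = 18°  [△NKY]
5. ∠FNY = 88°  [△FNY]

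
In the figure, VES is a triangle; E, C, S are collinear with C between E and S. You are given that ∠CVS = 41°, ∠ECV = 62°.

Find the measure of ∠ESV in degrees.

∠ESV = 21°

1. ∠SCV = 118°  [linear pair at C on ES]
2. ∠CSV = 21°  [△VCS]
3. ∠ESV = 21°  [C on ray SE]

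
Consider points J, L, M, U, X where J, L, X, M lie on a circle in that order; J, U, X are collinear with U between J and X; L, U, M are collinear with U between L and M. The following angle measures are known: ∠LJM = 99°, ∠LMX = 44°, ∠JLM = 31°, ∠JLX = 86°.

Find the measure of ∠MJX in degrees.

1. ∠LXM = 81°  [cyclic JLXM, opposite ∠J+∠X]
2. ∠MLX = 55°  [△LXM]
3. ∠MJX = 55°  [same arc XM]

∠MJX = 55°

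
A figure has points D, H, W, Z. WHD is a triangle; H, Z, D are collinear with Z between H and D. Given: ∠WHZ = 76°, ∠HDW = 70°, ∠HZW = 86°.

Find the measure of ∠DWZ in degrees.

∠DWZ = 16°

1. ∠WDZ = 70°  [Z on ray DH]
2. ∠DZW = 94°  [linear pair at Z on HD]
3. ∠DWZ = 16°  [△WZD]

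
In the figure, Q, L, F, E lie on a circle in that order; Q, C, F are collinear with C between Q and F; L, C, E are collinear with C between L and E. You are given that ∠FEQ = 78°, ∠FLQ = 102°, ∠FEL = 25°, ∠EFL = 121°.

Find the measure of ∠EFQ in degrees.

1. ∠ELF = 34°  [△LFE]
2. ∠EQF = 34°  [same arc FE]
3. ∠EFQ = 68°  [△QFE]

∠EFQ = 68°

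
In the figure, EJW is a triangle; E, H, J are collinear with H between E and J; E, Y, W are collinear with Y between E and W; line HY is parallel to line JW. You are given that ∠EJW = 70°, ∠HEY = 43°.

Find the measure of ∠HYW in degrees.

∠HYW = 113°

1. ∠EHY = 70°  [HY∥JW, corresponding at H]
2. ∠EYH = 67°  [△EHY]
3. ∠HYW = 113°  [linear pair at Y on EW]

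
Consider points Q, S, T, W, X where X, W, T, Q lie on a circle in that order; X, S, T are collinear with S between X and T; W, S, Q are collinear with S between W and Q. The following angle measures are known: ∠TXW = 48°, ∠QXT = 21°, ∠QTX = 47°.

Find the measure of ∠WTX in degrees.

1. ∠TQX = 112°  [△XTQ]
2. ∠TWX = 68°  [cyclic XWTQ, opposite ∠W+∠Q]
3. ∠WTX = 64°  [△XWT]

∠WTX = 64°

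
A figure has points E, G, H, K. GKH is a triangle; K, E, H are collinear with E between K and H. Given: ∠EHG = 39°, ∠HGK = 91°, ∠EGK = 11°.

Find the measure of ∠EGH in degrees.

1. ∠GHK = 39°  [E on ray HK]
2. ∠GKH = 50°  [△GKH]
3. ∠EKG = 50°  [E on ray KH]
4. ∠GEK = 119°  [△GKE]
5. ∠GEH = 61°  [linear pair at E on KH]
6. ∠EGH = 80°  [△GEH]

∠EGH = 80°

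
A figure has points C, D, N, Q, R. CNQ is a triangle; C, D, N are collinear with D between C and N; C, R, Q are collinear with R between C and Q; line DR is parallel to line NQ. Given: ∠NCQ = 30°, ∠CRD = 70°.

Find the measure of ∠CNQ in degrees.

1. ∠DCR = 30°  [D on CN, R on CQ]
2. ∠CDR = 80°  [△CDR]
3. ∠CNQ = 80°  [DR∥NQ, corresponding at D]

∠CNQ = 80°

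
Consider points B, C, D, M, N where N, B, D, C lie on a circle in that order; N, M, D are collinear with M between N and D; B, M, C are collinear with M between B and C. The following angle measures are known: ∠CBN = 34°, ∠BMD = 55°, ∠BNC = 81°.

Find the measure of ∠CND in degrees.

1. ∠BCN = 65°  [△NBC]
2. ∠CMN = 55°  [vertical angles at M]
3. ∠CND = 60°  [△NMC]

∠CND = 60°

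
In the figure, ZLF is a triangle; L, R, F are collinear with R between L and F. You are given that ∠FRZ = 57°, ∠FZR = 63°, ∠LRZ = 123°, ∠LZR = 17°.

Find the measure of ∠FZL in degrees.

∠FZL = 80°

1. ∠RFZ = 60°  [△ZRF]
2. ∠RLZ = 40°  [△ZLR]
3. ∠LFZ = 60°  [R on ray FL]
4. ∠FLZ = 40°  [R on ray LF]
5. ∠FZL = 80°  [△ZLF]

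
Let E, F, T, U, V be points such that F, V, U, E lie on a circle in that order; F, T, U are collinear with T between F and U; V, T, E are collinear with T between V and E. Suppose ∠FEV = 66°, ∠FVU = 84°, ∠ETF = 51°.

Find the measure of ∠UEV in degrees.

∠UEV = 30°

1. ∠FUV = 66°  [same arc FV]
2. ∠UFV = 30°  [△FVU]
3. ∠UEV = 30°  [same arc VU]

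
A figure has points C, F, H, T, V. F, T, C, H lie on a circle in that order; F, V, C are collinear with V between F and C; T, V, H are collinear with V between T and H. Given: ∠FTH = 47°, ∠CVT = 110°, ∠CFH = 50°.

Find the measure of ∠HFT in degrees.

∠HFT = 113°

1. ∠FVH = 110°  [vertical angles at V]
2. ∠FHT = 20°  [△FVH]
3. ∠HFT = 113°  [△FTH]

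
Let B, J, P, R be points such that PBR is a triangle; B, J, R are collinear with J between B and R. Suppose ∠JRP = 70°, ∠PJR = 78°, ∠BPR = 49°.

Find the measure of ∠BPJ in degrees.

∠BPJ = 17°

1. ∠BRP = 70°  [J on ray RB]
2. ∠BJP = 102°  [linear pair at J on BR]
3. ∠PBR = 61°  [△PBR]
4. ∠JBP = 61°  [J on ray BR]
5. ∠BPJ = 17°  [△PBJ]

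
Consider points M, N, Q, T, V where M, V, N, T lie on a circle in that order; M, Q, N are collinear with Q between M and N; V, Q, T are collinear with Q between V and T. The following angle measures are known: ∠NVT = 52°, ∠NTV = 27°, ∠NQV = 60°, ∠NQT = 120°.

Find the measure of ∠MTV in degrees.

∠MTV = 68°

1. ∠NMT = 52°  [same arc NT]
2. ∠MQT = 60°  [vertical angles at Q]
3. ∠MTV = 68°  [△MQT]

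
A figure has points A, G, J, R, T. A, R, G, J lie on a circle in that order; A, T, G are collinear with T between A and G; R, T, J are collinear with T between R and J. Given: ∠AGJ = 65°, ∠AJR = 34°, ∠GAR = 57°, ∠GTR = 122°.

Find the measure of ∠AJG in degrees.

∠AJG = 91°

1. ∠AGR = 34°  [same arc AR]
2. ∠ARG = 89°  [△ARG]
3. ∠AJG = 91°  [cyclic ARGJ, opposite ∠R+∠J]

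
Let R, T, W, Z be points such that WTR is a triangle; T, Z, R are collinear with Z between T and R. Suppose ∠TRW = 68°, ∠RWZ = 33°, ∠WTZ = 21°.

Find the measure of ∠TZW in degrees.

1. ∠WRZ = 68°  [Z on ray RT]
2. ∠RZW = 79°  [△WZR]
3. ∠TZW = 101°  [linear pair at Z on TR]

∠TZW = 101°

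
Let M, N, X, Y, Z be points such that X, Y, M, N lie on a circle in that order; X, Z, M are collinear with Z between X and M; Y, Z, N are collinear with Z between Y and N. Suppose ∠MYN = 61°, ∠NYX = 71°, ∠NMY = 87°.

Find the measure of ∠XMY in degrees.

1. ∠MXN = 61°  [same arc MN]
2. ∠MNY = 32°  [△YMN]
3. ∠NMX = 71°  [same arc XN]
4. ∠MNX = 48°  [△XMN]
5. ∠MXY = 32°  [same arc YM]
6. ∠MYX = 132°  [cyclic XYMN, opposite ∠Y+∠N]
7. ∠XMY = 16°  [△XYM]

∠XMY = 16°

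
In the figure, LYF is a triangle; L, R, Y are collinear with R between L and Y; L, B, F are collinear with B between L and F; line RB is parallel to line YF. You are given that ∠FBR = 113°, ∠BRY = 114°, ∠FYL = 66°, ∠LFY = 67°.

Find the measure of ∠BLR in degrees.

1. ∠LBR = 67°  [linear pair at B on LF]
2. ∠BRL = 66°  [linear pair at R on LY]
3. ∠BLR = 47°  [△LRB]

∠BLR = 47°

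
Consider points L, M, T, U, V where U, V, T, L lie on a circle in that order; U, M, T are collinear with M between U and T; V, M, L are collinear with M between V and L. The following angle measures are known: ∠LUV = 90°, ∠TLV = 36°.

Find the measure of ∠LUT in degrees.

1. ∠LTV = 90°  [cyclic UVTL, opposite ∠U+∠T]
2. ∠LVT = 54°  [△VTL]
3. ∠LUT = 54°  [same arc TL]

∠LUT = 54°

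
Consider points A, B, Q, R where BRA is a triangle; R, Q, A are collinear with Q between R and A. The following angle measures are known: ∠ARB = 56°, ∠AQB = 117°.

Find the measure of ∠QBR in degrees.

1. ∠BRQ = 56°  [Q on ray RA]
2. ∠BQR = 63°  [linear pair at Q on RA]
3. ∠QBR = 61°  [△BRQ]

∠QBR = 61°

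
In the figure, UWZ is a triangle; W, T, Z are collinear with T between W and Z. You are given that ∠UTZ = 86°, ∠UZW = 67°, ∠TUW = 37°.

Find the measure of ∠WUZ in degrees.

1. ∠UTW = 94°  [linear pair at T on WZ]
2. ∠TWU = 49°  [△UWT]
3. ∠UWZ = 49°  [T on ray WZ]
4. ∠WUZ = 64°  [△UWZ]

∠WUZ = 64°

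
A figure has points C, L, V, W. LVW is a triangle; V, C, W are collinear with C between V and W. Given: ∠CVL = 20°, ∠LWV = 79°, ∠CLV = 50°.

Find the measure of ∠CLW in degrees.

∠CLW = 31°

1. ∠LCV = 110°  [△LVC]
2. ∠CWL = 79°  [C on ray WV]
3. ∠LCW = 70°  [linear pair at C on VW]
4. ∠CLW = 31°  [△LCW]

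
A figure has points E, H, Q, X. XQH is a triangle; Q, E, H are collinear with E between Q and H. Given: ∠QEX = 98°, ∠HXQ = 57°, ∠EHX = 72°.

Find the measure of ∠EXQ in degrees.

1. ∠QHX = 72°  [E on ray HQ]
2. ∠HQX = 51°  [△XQH]
3. ∠EQX = 51°  [E on ray QH]
4. ∠EXQ = 31°  [△XQE]

∠EXQ = 31°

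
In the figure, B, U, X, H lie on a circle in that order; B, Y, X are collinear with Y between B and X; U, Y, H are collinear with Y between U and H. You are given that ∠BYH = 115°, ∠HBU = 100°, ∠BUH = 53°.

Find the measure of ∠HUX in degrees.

∠HUX = 38°

1. ∠HYX = 65°  [linear pair at Y on BX]
2. ∠HXU = 80°  [cyclic BUXH, opposite ∠B+∠X]
3. ∠BXH = 53°  [same arc BH]
4. ∠UHX = 62°  [△XYH]
5. ∠HUX = 38°  [△UXH]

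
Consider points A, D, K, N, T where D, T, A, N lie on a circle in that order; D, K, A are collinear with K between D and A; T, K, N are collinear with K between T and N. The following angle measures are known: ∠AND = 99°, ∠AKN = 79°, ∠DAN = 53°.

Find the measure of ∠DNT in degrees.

∠DNT = 51°

1. ∠ADN = 28°  [△DAN]
2. ∠DKN = 101°  [linear pair at K on DA]
3. ∠DNT = 51°  [△DKN]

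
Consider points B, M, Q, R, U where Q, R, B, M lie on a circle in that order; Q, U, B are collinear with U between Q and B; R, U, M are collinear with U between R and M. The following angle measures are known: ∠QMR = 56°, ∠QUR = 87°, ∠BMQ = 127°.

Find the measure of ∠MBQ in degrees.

1. ∠QBR = 56°  [same arc QR]
2. ∠BUM = 87°  [vertical angles at U]
3. ∠BRQ = 53°  [cyclic QRBM, opposite ∠R+∠M]
4. ∠BQR = 71°  [△QRB]
5. ∠BMR = 71°  [same arc RB]
6. ∠MBQ = 22°  [△BUM]

∠MBQ = 22°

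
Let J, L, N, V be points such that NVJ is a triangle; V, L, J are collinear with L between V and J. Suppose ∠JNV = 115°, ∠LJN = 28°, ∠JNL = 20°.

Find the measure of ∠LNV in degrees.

1. ∠JLN = 132°  [△NLJ]
2. ∠NJV = 28°  [L on ray JV]
3. ∠NLV = 48°  [linear pair at L on VJ]
4. ∠JVN = 37°  [△NVJ]
5. ∠LVN = 37°  [L on ray VJ]
6. ∠LNV = 95°  [△NVL]

∠LNV = 95°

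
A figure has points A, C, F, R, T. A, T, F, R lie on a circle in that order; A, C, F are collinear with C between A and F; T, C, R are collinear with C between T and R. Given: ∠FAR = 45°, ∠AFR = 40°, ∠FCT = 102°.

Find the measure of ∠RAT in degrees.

1. ∠ATR = 40°  [same arc AR]
2. ∠ACR = 102°  [vertical angles at C]
3. ∠ART = 33°  [△ACR]
4. ∠RAT = 107°  [△ATR]

∠RAT = 107°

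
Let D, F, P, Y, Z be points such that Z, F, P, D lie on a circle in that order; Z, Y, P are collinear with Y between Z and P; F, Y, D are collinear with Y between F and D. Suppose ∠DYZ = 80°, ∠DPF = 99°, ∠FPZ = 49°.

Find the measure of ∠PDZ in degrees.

∠PDZ = 79°

1. ∠DZF = 81°  [cyclic ZFPD, opposite ∠Z+∠P]
2. ∠FDZ = 49°  [same arc ZF]
3. ∠DFZ = 50°  [△ZFD]
4. ∠DZP = 51°  [△ZYD]
5. ∠DPZ = 50°  [same arc ZD]
6. ∠PDZ = 79°  [△ZPD]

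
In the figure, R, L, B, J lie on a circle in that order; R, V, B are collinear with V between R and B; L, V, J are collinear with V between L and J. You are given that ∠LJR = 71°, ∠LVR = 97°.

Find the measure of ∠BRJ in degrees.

∠BRJ = 26°

1. ∠LBR = 71°  [same arc RL]
2. ∠BVL = 83°  [linear pair at V on RB]
3. ∠BLJ = 26°  [△LVB]
4. ∠BRJ = 26°  [same arc BJ]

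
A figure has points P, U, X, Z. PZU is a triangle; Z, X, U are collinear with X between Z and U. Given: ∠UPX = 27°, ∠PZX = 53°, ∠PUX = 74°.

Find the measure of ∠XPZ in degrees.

1. ∠PXU = 79°  [△PXU]
2. ∠PXZ = 101°  [linear pair at X on ZU]
3. ∠XPZ = 26°  [△PZX]

∠XPZ = 26°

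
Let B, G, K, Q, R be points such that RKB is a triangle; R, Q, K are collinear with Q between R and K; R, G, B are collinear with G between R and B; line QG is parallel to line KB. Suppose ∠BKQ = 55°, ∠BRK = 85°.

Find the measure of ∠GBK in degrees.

∠GBK = 40°

1. ∠BKR = 55°  [Q on ray KR]
2. ∠KBR = 40°  [△RKB]
3. ∠GBK = 40°  [G on ray BR]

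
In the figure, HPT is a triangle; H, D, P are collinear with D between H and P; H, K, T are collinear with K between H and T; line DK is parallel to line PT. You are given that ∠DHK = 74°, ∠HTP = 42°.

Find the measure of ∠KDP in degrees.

1. ∠PHT = 74°  [D on HP, K on HT]
2. ∠HPT = 64°  [△HPT]
3. ∠HDK = 64°  [DK∥PT, corresponding at D]
4. ∠KDP = 116°  [linear pair at D on HP]

∠KDP = 116°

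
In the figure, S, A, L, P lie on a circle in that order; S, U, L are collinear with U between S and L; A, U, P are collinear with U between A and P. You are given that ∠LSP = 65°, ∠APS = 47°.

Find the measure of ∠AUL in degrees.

∠AUL = 68°

1. ∠LAP = 65°  [same arc LP]
2. ∠ALS = 47°  [same arc SA]
3. ∠AUL = 68°  [△AUL]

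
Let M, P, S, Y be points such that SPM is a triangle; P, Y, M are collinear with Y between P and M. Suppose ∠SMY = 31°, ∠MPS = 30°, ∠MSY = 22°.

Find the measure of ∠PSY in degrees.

1. ∠MYS = 127°  [△SYM]
2. ∠SPY = 30°  [Y on ray PM]
3. ∠PYS = 53°  [linear pair at Y on PM]
4. ∠PSY = 97°  [△SPY]

∠PSY = 97°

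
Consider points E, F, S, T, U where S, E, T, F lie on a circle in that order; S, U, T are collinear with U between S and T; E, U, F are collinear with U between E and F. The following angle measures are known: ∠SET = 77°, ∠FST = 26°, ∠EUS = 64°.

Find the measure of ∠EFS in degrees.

∠EFS = 38°

1. ∠FET = 26°  [same arc TF]
2. ∠EUT = 116°  [linear pair at U on ST]
3. ∠ETS = 38°  [△EUT]
4. ∠EFS = 38°  [same arc SE]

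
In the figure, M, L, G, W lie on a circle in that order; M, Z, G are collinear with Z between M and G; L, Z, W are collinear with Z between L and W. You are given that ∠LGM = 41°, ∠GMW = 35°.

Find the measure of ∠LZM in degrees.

∠LZM = 76°

1. ∠GLW = 35°  [same arc GW]
2. ∠GZL = 104°  [△LZG]
3. ∠LZM = 76°  [linear pair at Z on MG]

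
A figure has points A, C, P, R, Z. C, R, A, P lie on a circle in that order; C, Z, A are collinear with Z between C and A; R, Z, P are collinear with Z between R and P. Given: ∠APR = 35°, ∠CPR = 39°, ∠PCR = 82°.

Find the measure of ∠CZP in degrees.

1. ∠ACR = 35°  [same arc RA]
2. ∠CRP = 59°  [△CRP]
3. ∠CZR = 86°  [△CZR]
4. ∠AZP = 86°  [vertical angles at Z]
5. ∠CZP = 94°  [linear pair at Z on CA]

∠CZP = 94°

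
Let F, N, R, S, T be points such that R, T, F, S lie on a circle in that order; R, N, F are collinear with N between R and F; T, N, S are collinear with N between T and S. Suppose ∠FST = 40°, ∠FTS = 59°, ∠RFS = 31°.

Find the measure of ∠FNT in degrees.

∠FNT = 71°

1. ∠FRT = 40°  [same arc TF]
2. ∠RTS = 31°  [same arc RS]
3. ∠RNT = 109°  [△RNT]
4. ∠FNT = 71°  [linear pair at N on RF]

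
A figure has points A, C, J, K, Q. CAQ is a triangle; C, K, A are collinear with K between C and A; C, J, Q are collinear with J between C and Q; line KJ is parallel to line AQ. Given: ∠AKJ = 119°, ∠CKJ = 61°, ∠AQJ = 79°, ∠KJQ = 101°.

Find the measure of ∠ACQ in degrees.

∠ACQ = 40°

1. ∠CAQ = 61°  [KJ∥AQ, corresponding at K]
2. ∠AQC = 79°  [J on ray QC]
3. ∠ACQ = 40°  [△CAQ]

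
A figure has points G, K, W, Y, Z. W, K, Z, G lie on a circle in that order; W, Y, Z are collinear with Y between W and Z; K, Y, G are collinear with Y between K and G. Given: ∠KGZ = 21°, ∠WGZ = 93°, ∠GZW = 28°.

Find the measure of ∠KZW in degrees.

1. ∠KWZ = 21°  [same arc KZ]
2. ∠WKZ = 87°  [cyclic WKZG, opposite ∠K+∠G]
3. ∠KZW = 72°  [△WKZ]

∠KZW = 72°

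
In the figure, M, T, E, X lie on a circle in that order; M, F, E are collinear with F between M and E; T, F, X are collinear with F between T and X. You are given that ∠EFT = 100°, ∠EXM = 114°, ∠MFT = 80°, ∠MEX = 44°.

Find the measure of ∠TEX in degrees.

1. ∠EMX = 22°  [△MEX]
2. ∠EFX = 80°  [vertical angles at F]
3. ∠EXT = 56°  [△EFX]
4. ∠ETX = 22°  [same arc EX]
5. ∠TEX = 102°  [△TEX]

∠TEX = 102°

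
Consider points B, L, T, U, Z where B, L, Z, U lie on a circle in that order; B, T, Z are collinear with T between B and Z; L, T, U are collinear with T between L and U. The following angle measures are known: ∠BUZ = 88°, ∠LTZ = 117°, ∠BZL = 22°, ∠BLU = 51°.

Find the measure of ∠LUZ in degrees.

1. ∠BLZ = 92°  [cyclic BLZU, opposite ∠L+∠U]
2. ∠LBZ = 66°  [△BLZ]
3. ∠LUZ = 66°  [same arc LZ]

∠LUZ = 66°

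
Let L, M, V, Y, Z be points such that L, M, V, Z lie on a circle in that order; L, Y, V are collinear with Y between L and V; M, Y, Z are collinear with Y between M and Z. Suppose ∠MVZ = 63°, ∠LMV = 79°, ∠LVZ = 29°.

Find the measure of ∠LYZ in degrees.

∠LYZ = 96°

1. ∠MLZ = 117°  [cyclic LMVZ, opposite ∠L+∠V]
2. ∠LZV = 101°  [cyclic LMVZ, opposite ∠M+∠Z]
3. ∠LMZ = 29°  [same arc LZ]
4. ∠VLZ = 50°  [△LVZ]
5. ∠LZM = 34°  [△LMZ]
6. ∠LYZ = 96°  [△LYZ]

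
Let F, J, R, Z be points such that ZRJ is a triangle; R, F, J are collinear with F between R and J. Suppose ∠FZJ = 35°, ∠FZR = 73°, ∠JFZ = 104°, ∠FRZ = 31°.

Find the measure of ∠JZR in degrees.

1. ∠FJZ = 41°  [△ZFJ]
2. ∠JRZ = 31°  [F on ray RJ]
3. ∠RJZ = 41°  [F on ray JR]
4. ∠JZR = 108°  [△ZRJ]

∠JZR = 108°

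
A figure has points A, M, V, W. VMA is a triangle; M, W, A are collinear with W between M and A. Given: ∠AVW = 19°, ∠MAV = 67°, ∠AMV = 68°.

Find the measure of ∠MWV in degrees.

1. ∠VAW = 67°  [W on ray AM]
2. ∠AWV = 94°  [△VWA]
3. ∠MWV = 86°  [linear pair at W on MA]

∠MWV = 86°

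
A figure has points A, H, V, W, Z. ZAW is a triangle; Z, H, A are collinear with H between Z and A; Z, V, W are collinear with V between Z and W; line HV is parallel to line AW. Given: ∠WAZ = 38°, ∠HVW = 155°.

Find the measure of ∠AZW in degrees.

1. ∠VHZ = 38°  [HV∥AW, corresponding at H]
2. ∠HVZ = 25°  [linear pair at V on ZW]
3. ∠HZV = 117°  [△ZHV]
4. ∠AZW = 117°  [H on ZA, V on ZW]

∠AZW = 117°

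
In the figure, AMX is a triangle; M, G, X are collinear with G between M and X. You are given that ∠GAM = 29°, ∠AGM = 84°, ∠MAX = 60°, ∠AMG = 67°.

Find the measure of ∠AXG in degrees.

∠AXG = 53°

1. ∠AMX = 67°  [G on ray MX]
2. ∠AXM = 53°  [△AMX]
3. ∠AXG = 53°  [G on ray XM]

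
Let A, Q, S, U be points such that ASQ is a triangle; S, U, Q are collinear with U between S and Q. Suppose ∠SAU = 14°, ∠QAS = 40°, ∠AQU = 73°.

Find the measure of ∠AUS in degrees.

∠AUS = 99°

1. ∠AQS = 73°  [U on ray QS]
2. ∠ASQ = 67°  [△ASQ]
3. ∠ASU = 67°  [U on ray SQ]
4. ∠AUS = 99°  [△ASU]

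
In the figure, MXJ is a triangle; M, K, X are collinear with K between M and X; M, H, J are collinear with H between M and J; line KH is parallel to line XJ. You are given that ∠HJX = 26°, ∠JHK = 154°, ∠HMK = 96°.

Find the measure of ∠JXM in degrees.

∠JXM = 58°

1. ∠MJX = 26°  [H on ray JM]
2. ∠JMX = 96°  [K on MX, H on MJ]
3. ∠JXM = 58°  [△MXJ]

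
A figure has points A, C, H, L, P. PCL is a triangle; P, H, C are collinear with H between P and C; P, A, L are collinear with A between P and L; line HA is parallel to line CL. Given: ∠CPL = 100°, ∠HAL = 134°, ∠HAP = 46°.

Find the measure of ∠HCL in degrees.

1. ∠APH = 100°  [H on PC, A on PL]
2. ∠AHP = 34°  [△PHA]
3. ∠AHC = 146°  [linear pair at H on PC]
4. ∠HCL = 34°  [HA∥CL, co-interior at C–H]

∠HCL = 34°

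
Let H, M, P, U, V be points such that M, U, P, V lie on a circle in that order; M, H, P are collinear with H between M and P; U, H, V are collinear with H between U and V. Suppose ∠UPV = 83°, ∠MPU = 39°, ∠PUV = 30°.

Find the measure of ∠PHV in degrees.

∠PHV = 69°

1. ∠MVU = 39°  [same arc MU]
2. ∠PMV = 30°  [same arc PV]
3. ∠MHV = 111°  [△MHV]
4. ∠PHV = 69°  [linear pair at H on MP]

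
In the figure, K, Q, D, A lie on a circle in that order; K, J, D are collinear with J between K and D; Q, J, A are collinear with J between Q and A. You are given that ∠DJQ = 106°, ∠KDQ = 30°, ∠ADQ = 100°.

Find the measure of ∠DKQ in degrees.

∠DKQ = 36°

1. ∠AQD = 44°  [△QJD]
2. ∠DAQ = 36°  [△QDA]
3. ∠DKQ = 36°  [same arc QD]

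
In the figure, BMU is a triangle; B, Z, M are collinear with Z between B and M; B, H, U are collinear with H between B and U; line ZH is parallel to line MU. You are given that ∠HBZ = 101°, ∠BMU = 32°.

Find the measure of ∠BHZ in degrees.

∠BHZ = 47°

1. ∠MBU = 101°  [Z on BM, H on BU]
2. ∠BUM = 47°  [△BMU]
3. ∠BHZ = 47°  [ZH∥MU, corresponding at H]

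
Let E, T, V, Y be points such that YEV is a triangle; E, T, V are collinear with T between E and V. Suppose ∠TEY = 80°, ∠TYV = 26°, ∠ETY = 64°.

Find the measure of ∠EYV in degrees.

1. ∠VEY = 80°  [T on ray EV]
2. ∠VTY = 116°  [linear pair at T on EV]
3. ∠TVY = 38°  [△YTV]
4. ∠EVY = 38°  [T on ray VE]
5. ∠EYV = 62°  [△YEV]

∠EYV = 62°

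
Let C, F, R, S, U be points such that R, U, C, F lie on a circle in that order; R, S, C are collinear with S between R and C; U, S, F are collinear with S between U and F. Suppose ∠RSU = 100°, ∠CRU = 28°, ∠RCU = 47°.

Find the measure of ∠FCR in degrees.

∠FCR = 52°

1. ∠CSF = 100°  [vertical angles at S]
2. ∠CFU = 28°  [same arc UC]
3. ∠FCR = 52°  [△CSF]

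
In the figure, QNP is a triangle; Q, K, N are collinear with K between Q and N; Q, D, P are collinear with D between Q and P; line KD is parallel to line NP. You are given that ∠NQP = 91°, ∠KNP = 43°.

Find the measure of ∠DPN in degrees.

∠DPN = 46°

1. ∠PNQ = 43°  [K on ray NQ]
2. ∠NPQ = 46°  [△QNP]
3. ∠DPN = 46°  [D on ray PQ]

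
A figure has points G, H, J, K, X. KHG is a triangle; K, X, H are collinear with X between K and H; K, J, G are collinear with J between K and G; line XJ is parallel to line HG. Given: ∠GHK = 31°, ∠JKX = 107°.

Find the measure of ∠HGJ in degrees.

∠HGJ = 42°

1. ∠JXK = 31°  [XJ∥HG, corresponding at X]
2. ∠KJX = 42°  [△KXJ]
3. ∠GJX = 138°  [linear pair at J on KG]
4. ∠HGJ = 42°  [XJ∥HG, co-interior at G–J]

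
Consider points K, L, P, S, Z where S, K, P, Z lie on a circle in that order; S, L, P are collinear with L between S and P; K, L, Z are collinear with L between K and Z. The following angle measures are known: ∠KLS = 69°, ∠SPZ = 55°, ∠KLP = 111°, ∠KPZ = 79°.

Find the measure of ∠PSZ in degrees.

∠PSZ = 45°

1. ∠SKZ = 55°  [same arc SZ]
2. ∠SLZ = 111°  [vertical angles at L]
3. ∠KSZ = 101°  [cyclic SKPZ, opposite ∠S+∠P]
4. ∠KZS = 24°  [△SKZ]
5. ∠PSZ = 45°  [△SLZ]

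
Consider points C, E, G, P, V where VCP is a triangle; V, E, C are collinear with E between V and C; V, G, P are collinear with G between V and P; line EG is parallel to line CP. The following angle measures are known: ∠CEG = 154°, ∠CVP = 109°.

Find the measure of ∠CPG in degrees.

∠CPG = 45°

1. ∠GEV = 26°  [linear pair at E on VC]
2. ∠EVG = 109°  [E on VC, G on VP]
3. ∠EGV = 45°  [△VEG]
4. ∠EGP = 135°  [linear pair at G on VP]
5. ∠CPG = 45°  [EG∥CP, co-interior at P–G]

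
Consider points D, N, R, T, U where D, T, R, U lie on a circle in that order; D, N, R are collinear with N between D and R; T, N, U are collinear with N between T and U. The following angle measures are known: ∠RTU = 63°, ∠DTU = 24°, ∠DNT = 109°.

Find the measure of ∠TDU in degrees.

∠TDU = 110°

1. ∠DRU = 24°  [same arc DU]
2. ∠RNU = 109°  [vertical angles at N]
3. ∠RUT = 47°  [△RNU]
4. ∠TRU = 70°  [△TRU]
5. ∠TDU = 110°  [cyclic DTRU, opposite ∠D+∠R]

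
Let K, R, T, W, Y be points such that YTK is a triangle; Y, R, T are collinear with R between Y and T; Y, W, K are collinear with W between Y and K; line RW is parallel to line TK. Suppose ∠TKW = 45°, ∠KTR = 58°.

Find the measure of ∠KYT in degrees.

∠KYT = 77°

1. ∠TKY = 45°  [W on ray KY]
2. ∠KTY = 58°  [R on ray TY]
3. ∠KYT = 77°  [△YTK]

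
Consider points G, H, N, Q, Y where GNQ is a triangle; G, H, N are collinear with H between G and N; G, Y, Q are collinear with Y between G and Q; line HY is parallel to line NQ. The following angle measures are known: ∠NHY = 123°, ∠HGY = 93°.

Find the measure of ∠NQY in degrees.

∠NQY = 30°

1. ∠GHY = 57°  [linear pair at H on GN]
2. ∠GYH = 30°  [△GHY]
3. ∠HYQ = 150°  [linear pair at Y on GQ]
4. ∠NQY = 30°  [HY∥NQ, co-interior at Q–Y]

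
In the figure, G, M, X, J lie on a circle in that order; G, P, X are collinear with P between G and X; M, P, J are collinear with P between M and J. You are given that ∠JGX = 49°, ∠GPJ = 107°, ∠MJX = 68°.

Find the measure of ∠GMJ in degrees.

1. ∠MPX = 107°  [vertical angles at P]
2. ∠MGX = 68°  [same arc MX]
3. ∠GPM = 73°  [linear pair at P on GX]
4. ∠GMJ = 39°  [△GPM]

∠GMJ = 39°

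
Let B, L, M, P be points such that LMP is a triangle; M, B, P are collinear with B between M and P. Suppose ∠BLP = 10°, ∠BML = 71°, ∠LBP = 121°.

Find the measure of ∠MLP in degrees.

1. ∠BPL = 49°  [△LBP]
2. ∠LMP = 71°  [B on ray MP]
3. ∠LPM = 49°  [B on ray PM]
4. ∠MLP = 60°  [△LMP]

∠MLP = 60°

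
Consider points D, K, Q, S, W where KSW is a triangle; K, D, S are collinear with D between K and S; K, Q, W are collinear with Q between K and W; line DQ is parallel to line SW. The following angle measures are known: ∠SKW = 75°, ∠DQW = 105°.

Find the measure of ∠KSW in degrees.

1. ∠DKQ = 75°  [D on KS, Q on KW]
2. ∠DQK = 75°  [linear pair at Q on KW]
3. ∠KDQ = 30°  [△KDQ]
4. ∠KSW = 30°  [DQ∥SW, corresponding at D]

∠KSW = 30°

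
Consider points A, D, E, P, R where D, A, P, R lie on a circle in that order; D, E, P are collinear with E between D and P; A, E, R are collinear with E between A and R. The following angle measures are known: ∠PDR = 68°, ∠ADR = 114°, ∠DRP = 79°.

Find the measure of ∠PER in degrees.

∠PER = 101°

1. ∠PAR = 68°  [same arc PR]
2. ∠DPR = 33°  [△DPR]
3. ∠APR = 66°  [cyclic DAPR, opposite ∠D+∠P]
4. ∠ARP = 46°  [△APR]
5. ∠PER = 101°  [△PER]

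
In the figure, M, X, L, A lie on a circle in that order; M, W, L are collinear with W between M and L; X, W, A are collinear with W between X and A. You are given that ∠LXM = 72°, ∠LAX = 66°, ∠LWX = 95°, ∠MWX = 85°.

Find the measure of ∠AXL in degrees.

∠AXL = 43°

1. ∠LMX = 66°  [same arc XL]
2. ∠MLX = 42°  [△MXL]
3. ∠AXL = 43°  [△XWL]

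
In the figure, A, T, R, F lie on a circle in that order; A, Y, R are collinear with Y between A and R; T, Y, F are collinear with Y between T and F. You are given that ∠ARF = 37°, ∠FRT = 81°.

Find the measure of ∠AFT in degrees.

∠AFT = 44°

1. ∠ATF = 37°  [same arc AF]
2. ∠FAT = 99°  [cyclic ATRF, opposite ∠A+∠R]
3. ∠AFT = 44°  [△ATF]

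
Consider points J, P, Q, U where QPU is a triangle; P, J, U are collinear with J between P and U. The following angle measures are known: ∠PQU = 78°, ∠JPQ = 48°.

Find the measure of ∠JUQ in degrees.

1. ∠QPU = 48°  [J on ray PU]
2. ∠PUQ = 54°  [△QPU]
3. ∠JUQ = 54°  [J on ray UP]

∠JUQ = 54°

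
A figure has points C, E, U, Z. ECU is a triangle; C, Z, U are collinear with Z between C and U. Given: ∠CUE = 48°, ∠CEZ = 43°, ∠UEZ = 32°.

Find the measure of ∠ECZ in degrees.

1. ∠EUZ = 48°  [Z on ray UC]
2. ∠EZU = 100°  [△EZU]
3. ∠CZE = 80°  [linear pair at Z on CU]
4. ∠ECZ = 57°  [△ECZ]

∠ECZ = 57°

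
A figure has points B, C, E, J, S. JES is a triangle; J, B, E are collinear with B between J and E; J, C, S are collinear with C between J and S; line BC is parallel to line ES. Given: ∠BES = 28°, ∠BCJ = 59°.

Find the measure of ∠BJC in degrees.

1. ∠JES = 28°  [B on ray EJ]
2. ∠ESJ = 59°  [BC∥ES, corresponding at C]
3. ∠EJS = 93°  [△JES]
4. ∠BJC = 93°  [B on JE, C on JS]

∠BJC = 93°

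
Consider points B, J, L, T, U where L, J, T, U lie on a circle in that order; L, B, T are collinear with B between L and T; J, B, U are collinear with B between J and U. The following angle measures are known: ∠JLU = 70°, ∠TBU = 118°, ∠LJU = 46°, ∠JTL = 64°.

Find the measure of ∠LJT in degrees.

1. ∠JBL = 118°  [vertical angles at B]
2. ∠JLT = 16°  [△LBJ]
3. ∠LJT = 100°  [△LJT]

∠LJT = 100°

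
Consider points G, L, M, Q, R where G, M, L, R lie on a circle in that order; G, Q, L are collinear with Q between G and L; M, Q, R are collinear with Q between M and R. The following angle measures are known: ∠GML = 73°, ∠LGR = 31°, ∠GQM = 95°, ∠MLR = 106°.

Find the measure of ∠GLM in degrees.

∠GLM = 64°

1. ∠LMR = 31°  [same arc LR]
2. ∠LQM = 85°  [linear pair at Q on GL]
3. ∠GLM = 64°  [△MQL]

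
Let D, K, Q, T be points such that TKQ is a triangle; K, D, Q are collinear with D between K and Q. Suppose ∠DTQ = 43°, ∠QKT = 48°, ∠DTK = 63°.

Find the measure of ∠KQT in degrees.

∠KQT = 26°

1. ∠DKT = 48°  [D on ray KQ]
2. ∠KDT = 69°  [△TKD]
3. ∠QDT = 111°  [linear pair at D on KQ]
4. ∠DQT = 26°  [△TDQ]
5. ∠KQT = 26°  [D on ray QK]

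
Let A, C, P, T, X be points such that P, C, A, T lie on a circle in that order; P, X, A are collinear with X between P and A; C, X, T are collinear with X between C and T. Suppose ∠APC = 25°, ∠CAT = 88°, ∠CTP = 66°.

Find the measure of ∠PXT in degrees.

1. ∠ATC = 25°  [same arc CA]
2. ∠ACT = 67°  [△CAT]
3. ∠APT = 67°  [same arc AT]
4. ∠PXT = 47°  [△PXT]

∠PXT = 47°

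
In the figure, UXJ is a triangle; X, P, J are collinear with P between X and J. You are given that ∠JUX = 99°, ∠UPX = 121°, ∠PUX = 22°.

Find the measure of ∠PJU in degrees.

∠PJU = 44°

1. ∠PXU = 37°  [△UXP]
2. ∠JXU = 37°  [P on ray XJ]
3. ∠UJX = 44°  [△UXJ]
4. ∠PJU = 44°  [P on ray JX]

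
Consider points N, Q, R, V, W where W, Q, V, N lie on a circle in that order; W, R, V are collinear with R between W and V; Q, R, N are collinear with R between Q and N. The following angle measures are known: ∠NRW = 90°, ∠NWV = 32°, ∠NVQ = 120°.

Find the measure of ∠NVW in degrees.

∠NVW = 62°

1. ∠NRV = 90°  [linear pair at R on WV]
2. ∠NQV = 32°  [same arc VN]
3. ∠QNV = 28°  [△QVN]
4. ∠NVW = 62°  [△VRN]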